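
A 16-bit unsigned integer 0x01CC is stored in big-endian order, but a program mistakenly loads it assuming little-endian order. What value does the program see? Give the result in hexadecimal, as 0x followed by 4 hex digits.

Stored big-endian, the bytes at ascending addresses are 01 CC.
Read back as little-endian, the first byte is least significant, giving 0xCC01.

0xCC01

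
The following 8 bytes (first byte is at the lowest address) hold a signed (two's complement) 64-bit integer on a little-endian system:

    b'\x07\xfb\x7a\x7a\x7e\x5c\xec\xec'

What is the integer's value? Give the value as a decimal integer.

Little-endian: lowest address holds the least-significant byte.
Reassemble most-significant byte first: EC EC 5C 7E 7A 7A FB 07 → 0xECEC5C7E7A7AFB07.
Top bit is set, so as a signed 64-bit value this is 0xECEC5C7E7A7AFB07 − 2^64 = -1374622087964329209.

-1374622087964329209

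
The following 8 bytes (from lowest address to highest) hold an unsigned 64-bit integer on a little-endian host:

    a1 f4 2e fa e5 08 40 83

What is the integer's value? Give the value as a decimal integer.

Little-endian: lowest address holds the least-significant byte.
Reassemble most-significant byte first: 83 40 08 E5 FA 2E F4 A1 → 0x834008E5FA2EF4A1.
0x834008E5FA2EF4A1 = 9457569001315955873.

9457569001315955873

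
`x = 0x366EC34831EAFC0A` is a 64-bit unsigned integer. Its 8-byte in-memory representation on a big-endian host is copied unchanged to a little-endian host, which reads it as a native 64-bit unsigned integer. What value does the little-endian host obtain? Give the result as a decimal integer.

Stored big-endian, the bytes at ascending addresses are 36 6E C3 48 31 EA FC 0A.
Read back as little-endian, the first byte is least significant, giving 0x0AFCEA3148C36E36.
0x0AFCEA3148C36E36 = 791765131905429046.

791765131905429046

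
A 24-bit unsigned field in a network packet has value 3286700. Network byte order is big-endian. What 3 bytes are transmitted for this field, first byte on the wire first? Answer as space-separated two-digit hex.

32 26 AC

3286700 in hexadecimal, padded to 24 bits, is 0x3226AC.
Split into bytes (most-significant first): 32 26 AC.
In big-endian order the high byte comes first in memory.
So the memory order matches the most-significant-first order: 32 26 AC.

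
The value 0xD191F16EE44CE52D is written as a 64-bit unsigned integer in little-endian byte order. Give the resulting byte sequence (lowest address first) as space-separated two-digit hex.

Split into bytes (most-significant first): D1 91 F1 6E E4 4C E5 2D.
Little-endian stores the least-significant byte at the lowest address.
So at ascending addresses the bytes are 2D E5 4C E4 6E F1 91 D1.

2D E5 4C E4 6E F1 91 D1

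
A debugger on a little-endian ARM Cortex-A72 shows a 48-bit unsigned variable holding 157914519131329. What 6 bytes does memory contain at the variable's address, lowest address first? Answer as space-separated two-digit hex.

C1 54 D1 56 9F 8F

157914519131329 in hexadecimal, padded to 48 bits, is 0x8F9F56D154C1.
Split into bytes (most-significant first): 8F 9F 56 D1 54 C1.
In little-endian order the low byte comes first in memory.
So at ascending addresses the bytes are C1 54 D1 56 9F 8F.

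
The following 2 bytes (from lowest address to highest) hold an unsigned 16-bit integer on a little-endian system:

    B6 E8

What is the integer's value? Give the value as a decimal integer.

59574

Little-endian stores the least-significant byte at the lowest address.
Reassemble most-significant byte first: E8 B6 → 0xE8B6.
0xE8B6 = 59574.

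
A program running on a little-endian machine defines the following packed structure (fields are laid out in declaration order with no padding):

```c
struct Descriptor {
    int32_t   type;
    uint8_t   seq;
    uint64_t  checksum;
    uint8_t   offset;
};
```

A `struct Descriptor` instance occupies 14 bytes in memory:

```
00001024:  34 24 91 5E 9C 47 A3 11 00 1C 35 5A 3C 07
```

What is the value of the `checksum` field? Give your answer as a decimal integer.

4348846784556147527

`checksum` follows `type` (4 B), `seq` (1 B), so it starts at offset 4 + 1 = 5 and occupies 8 bytes.
Bytes at offsets 5..12: 47 A3 11 00 1C 35 5A 3C.
Little-endian: lowest address holds the least-significant byte.
Reassemble most-significant byte first: 3C 5A 35 1C 00 11 A3 47 → 0x3C5A351C0011A347.
0x3C5A351C0011A347 = 4348846784556147527.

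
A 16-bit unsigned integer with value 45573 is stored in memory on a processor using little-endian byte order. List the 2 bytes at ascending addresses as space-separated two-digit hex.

45573 in hexadecimal, padded to 16 bits, is 0xB205.
Split into bytes (most-significant first): B2 05.
In little-endian order the low byte comes first in memory.
So at ascending addresses the bytes are 05 B2.

05 B2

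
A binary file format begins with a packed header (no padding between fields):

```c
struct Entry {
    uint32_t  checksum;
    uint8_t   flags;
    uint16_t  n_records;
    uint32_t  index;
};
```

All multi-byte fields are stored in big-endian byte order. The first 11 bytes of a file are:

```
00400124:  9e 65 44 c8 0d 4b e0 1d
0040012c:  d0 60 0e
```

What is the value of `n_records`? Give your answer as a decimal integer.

`n_records` follows `checksum` (4 B), `flags` (1 B), so it starts at offset 4 + 1 = 5 and occupies 2 bytes.
Bytes at offsets 5..6: 4B E0.
Big-endian stores the most-significant byte at the lowest address.
The bytes are already most-significant first: 0x4BE0.
0x4BE0 = 19424.

19424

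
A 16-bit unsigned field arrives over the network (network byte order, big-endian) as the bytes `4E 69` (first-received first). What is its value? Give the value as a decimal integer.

20073

Big-endian: lowest address holds the most-significant byte.
The bytes are already most-significant first: 0x4E69.
0x4E69 = 20073.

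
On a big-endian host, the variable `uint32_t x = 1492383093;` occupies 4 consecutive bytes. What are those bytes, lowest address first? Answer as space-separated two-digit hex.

1492383093 in hexadecimal, padded to 32 bits, is 0x58F3F575.
Split into bytes (most-significant first): 58 F3 F5 75.
Big-endian stores the most-significant byte at the lowest address.
So the memory order matches the most-significant-first order: 58 F3 F5 75.

58 F3 F5 75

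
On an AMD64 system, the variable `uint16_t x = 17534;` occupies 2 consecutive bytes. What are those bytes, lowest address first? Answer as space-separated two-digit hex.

7E 44

17534 in hexadecimal, padded to 16 bits, is 0x447E.
Split into bytes (most-significant first): 44 7E.
In little-endian order the low byte comes first in memory.
So at ascending addresses the bytes are 7E 44.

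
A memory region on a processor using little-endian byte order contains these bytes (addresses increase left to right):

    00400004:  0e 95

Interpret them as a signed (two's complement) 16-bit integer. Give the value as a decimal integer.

In little-endian order the low byte comes first in memory.
Reassemble most-significant byte first: 95 0E → 0x950E.
Top bit is set, so as a signed 16-bit value this is 0x950E − 2^16 = -27378.

-27378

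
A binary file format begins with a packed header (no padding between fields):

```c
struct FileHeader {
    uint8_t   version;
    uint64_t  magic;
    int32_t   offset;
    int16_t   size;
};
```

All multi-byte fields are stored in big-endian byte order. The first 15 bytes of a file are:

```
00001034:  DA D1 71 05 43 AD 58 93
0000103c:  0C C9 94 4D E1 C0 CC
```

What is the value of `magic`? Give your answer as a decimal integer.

15091849614524453644

`magic` follows `version` (1 byte), so it starts at byte offset 1 and occupies 8 bytes.
Bytes at offsets 1..8: D1 71 05 43 AD 58 93 0C.
In big-endian order the high byte comes first in memory.
The bytes are already most-significant first: 0xD1710543AD58930C.
0xD1710543AD58930C = 15091849614524453644.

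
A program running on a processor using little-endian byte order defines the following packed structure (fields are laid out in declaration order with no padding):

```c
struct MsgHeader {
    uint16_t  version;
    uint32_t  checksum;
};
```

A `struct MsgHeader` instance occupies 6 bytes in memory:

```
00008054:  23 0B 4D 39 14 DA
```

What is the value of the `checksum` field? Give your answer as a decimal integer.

3658758477

`checksum` follows `version` (2 bytes), so it starts at byte offset 2 and occupies 4 bytes.
Bytes at offsets 2..5: 4D 39 14 DA.
Little-endian stores the least-significant byte at the lowest address.
Reassemble most-significant byte first: DA 14 39 4D → 0xDA14394D.
0xDA14394D = 3658758477.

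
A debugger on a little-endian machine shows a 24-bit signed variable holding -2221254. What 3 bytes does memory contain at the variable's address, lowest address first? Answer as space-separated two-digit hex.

3A 1B DE

Two's complement of -2221254 in 24 bits: 2221254 = 0x21E4C6; invert → 0xDE1B39; add 1 → 0xDE1B3A.
Split into bytes (most-significant first): DE 1B 3A.
In little-endian order the low byte comes first in memory.
So at ascending addresses the bytes are 3A 1B DE.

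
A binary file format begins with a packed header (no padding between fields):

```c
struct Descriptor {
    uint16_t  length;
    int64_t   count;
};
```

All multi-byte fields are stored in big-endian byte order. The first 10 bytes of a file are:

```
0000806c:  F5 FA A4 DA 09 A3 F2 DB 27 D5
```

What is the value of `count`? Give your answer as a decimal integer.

-6567926506807679019

`count` follows `length` (2 bytes), so it starts at byte offset 2 and occupies 8 bytes.
Bytes at offsets 2..9: A4 DA 09 A3 F2 DB 27 D5.
In big-endian order the high byte comes first in memory.
The bytes are already most-significant first: 0xA4DA09A3F2DB27D5.
Top bit is set, so as a signed 64-bit value this is 0xA4DA09A3F2DB27D5 − 2^64 = -6567926506807679019.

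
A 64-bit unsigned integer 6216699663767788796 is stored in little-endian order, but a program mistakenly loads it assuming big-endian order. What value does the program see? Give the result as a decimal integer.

18184456805011637846

6216699663767788796 in 64-bit hexadecimal is 0x564627681E2B5CFC.
Stored little-endian, the bytes at ascending addresses are FC 5C 2B 1E 68 27 46 56.
Read back as big-endian, the last byte is least significant, giving 0xFC5C2B1E68274656.
0xFC5C2B1E68274656 = 18184456805011637846.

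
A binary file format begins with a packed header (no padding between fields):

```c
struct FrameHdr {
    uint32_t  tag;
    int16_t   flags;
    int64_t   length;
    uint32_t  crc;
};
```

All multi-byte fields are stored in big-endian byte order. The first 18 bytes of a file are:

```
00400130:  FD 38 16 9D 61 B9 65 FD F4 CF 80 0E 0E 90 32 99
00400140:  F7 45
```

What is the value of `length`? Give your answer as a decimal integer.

`length` follows `tag` (4 B), `flags` (2 B), so it starts at offset 4 + 2 = 6 and occupies 8 bytes.
Bytes at offsets 6..13: 65 FD F4 CF 80 0E 0E 90.
In big-endian order the high byte comes first in memory.
The bytes are already most-significant first: 0x65FDF4CF800E0E90.
0x65FDF4CF800E0E90 = 7349299338982330000.

7349299338982330000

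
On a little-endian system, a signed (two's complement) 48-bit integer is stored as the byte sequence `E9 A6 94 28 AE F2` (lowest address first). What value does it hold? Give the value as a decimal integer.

-14645157648663

Little-endian: lowest address holds the least-significant byte.
Reassemble most-significant byte first: F2 AE 28 94 A6 E9 → 0xF2AE2894A6E9.
Top bit is set, so as a signed 48-bit value this is 0xF2AE2894A6E9 − 2^48 = -14645157648663.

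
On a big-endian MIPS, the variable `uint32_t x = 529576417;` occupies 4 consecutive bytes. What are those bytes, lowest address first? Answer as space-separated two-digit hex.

529576417 in hexadecimal, padded to 32 bits, is 0x1F90B1E1.
Split into bytes (most-significant first): 1F 90 B1 E1.
Big-endian: lowest address holds the most-significant byte.
So the memory order matches the most-significant-first order: 1F 90 B1 E1.

1F 90 B1 E1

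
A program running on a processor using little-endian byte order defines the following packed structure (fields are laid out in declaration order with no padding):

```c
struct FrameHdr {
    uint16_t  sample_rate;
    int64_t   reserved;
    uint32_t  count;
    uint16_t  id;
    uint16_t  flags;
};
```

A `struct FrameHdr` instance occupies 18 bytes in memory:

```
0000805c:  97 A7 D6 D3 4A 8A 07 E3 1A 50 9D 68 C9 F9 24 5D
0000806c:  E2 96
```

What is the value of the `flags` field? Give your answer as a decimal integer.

`flags` follows `sample_rate` (2 B), `reserved` (8 B), `count` (4 B), `id` (2 B), so it starts at offset 2 + 8 + 4 + 2 = 16 and occupies 2 bytes.
Bytes at offsets 16..17: E2 96.
Little-endian stores the least-significant byte at the lowest address.
Reassemble most-significant byte first: 96 E2 → 0x96E2.
0x96E2 = 38626.

38626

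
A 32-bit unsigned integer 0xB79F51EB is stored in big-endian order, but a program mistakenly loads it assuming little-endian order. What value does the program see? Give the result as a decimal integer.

Stored big-endian, the bytes at ascending addresses are B7 9F 51 EB.
Read back as little-endian, the first byte is least significant, giving 0xEB519FB7.
0xEB519FB7 = 3947995063.

3947995063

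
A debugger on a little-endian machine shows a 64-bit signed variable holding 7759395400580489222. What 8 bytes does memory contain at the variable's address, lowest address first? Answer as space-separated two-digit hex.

06 60 66 7B 01 E9 AE 6B

7759395400580489222 in hexadecimal, padded to 64 bits, is 0x6BAEE9017B666006.
Split into bytes (most-significant first): 6B AE E9 01 7B 66 60 06.
In little-endian order the low byte comes first in memory.
So at ascending addresses the bytes are 06 60 66 7B 01 E9 AE 6B.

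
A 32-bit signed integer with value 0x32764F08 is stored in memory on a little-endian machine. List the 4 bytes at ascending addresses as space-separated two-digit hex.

08 4F 76 32

Split into bytes (most-significant first): 32 76 4F 08.
In little-endian order the low byte comes first in memory.
So at ascending addresses the bytes are 08 4F 76 32.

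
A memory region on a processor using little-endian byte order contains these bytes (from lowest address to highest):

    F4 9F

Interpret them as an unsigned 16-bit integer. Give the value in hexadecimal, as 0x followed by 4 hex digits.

Little-endian: lowest address holds the least-significant byte.
Reassemble most-significant byte first: 9F F4 → 0x9FF4.

0x9FF4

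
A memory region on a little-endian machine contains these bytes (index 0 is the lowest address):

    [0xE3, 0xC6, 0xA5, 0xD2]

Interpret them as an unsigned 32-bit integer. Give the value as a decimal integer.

3534079715

Little-endian stores the least-significant byte at the lowest address.
Reassemble most-significant byte first: D2 A5 C6 E3 → 0xD2A5C6E3.
0xD2A5C6E3 = 3534079715.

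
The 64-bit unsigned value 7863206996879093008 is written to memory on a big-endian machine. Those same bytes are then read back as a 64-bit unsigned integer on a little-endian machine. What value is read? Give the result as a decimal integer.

1165684928088186733

7863206996879093008 in 64-bit hexadecimal is 0x6D1FB91A44582D10.
Stored big-endian, the bytes at ascending addresses are 6D 1F B9 1A 44 58 2D 10.
Read back as little-endian, the first byte is least significant, giving 0x102D58441AB91F6D.
0x102D58441AB91F6D = 1165684928088186733.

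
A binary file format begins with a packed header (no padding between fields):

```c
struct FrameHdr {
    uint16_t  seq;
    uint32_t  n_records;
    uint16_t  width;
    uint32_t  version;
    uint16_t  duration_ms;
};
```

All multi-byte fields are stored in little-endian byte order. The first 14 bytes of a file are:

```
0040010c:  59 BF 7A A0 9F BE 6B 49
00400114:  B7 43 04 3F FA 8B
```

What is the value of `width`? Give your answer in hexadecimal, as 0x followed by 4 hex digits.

0x496B

`width` follows `seq` (2 B), `n_records` (4 B), so it starts at offset 2 + 4 = 6 and occupies 2 bytes.
Bytes at offsets 6..7: 6B 49.
Little-endian: lowest address holds the least-significant byte.
Reassemble most-significant byte first: 49 6B → 0x496B.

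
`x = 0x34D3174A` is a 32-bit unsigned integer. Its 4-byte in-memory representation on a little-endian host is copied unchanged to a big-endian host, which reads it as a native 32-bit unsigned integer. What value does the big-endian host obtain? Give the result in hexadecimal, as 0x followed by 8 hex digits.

Stored little-endian, the bytes at ascending addresses are 4A 17 D3 34.
Read back as big-endian, the last byte is least significant, giving 0x4A17D334.

0x4A17D334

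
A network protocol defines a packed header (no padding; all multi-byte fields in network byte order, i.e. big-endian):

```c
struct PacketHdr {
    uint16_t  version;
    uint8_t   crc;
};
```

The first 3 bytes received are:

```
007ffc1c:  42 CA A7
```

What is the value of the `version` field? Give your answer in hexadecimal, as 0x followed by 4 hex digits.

`version` is the first field, at byte offset 0, occupying 2 bytes.
Bytes at offsets 0..1: 42 CA.
Big-endian stores the most-significant byte at the lowest address.
The bytes are already most-significant first: 0x42CA.

0x42CA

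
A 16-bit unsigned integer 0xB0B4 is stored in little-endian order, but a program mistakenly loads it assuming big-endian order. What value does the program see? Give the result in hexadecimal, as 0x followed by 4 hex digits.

0xB4B0

Stored little-endian, the bytes at ascending addresses are B4 B0.
Read back as big-endian, the last byte is least significant, giving 0xB4B0.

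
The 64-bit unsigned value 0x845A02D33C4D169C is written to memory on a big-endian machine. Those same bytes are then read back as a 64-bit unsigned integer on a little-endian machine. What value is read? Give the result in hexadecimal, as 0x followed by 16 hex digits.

0x9C164D3CD3025A84

Stored big-endian, the bytes at ascending addresses are 84 5A 02 D3 3C 4D 16 9C.
Read back as little-endian, the first byte is least significant, giving 0x9C164D3CD3025A84.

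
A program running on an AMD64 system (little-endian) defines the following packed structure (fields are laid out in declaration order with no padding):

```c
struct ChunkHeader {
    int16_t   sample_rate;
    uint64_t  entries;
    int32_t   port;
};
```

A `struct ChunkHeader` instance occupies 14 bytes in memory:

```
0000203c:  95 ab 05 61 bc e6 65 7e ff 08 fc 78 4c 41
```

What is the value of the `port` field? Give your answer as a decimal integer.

1095530748

`port` follows `sample_rate` (2 B), `entries` (8 B), so it starts at offset 2 + 8 = 10 and occupies 4 bytes.
Bytes at offsets 10..13: FC 78 4C 41.
Little-endian: lowest address holds the least-significant byte.
Reassemble most-significant byte first: 41 4C 78 FC → 0x414C78FC.
0x414C78FC = 1095530748.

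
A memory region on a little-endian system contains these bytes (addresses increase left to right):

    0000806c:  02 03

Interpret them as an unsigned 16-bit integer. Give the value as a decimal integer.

Little-endian stores the least-significant byte at the lowest address.
Reassemble most-significant byte first: 03 02 → 0x0302.
0x0302 = 770.

770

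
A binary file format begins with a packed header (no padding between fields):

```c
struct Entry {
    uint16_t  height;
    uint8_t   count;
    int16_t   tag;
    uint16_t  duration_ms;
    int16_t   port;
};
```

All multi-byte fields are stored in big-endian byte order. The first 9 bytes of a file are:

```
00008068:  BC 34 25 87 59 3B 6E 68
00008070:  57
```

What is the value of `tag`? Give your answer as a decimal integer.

-30887

`tag` follows `height` (2 B), `count` (1 B), so it starts at offset 2 + 1 = 3 and occupies 2 bytes.
Bytes at offsets 3..4: 87 59.
Big-endian stores the most-significant byte at the lowest address.
The bytes are already most-significant first: 0x8759.
Top bit is set, so as a signed 16-bit value this is 0x8759 − 2^16 = -30887.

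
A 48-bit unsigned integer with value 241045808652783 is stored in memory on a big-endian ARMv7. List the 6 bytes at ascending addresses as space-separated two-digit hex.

DB 3A D9 CC A1 EF

241045808652783 in hexadecimal, padded to 48 bits, is 0xDB3AD9CCA1EF.
Split into bytes (most-significant first): DB 3A D9 CC A1 EF.
In big-endian order the high byte comes first in memory.
So the memory order matches the most-significant-first order: DB 3A D9 CC A1 EF.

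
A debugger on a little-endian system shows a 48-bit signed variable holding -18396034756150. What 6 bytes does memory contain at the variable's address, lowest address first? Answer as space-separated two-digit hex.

Two's complement of -18396034756150 in 48 bits: 18396034756150 = 0x10BB291DEE36; invert → 0xEF44D6E211C9; add 1 → 0xEF44D6E211CA.
Split into bytes (most-significant first): EF 44 D6 E2 11 CA.
Little-endian stores the least-significant byte at the lowest address.
So at ascending addresses the bytes are CA 11 E2 D6 44 EF.

CA 11 E2 D6 44 EF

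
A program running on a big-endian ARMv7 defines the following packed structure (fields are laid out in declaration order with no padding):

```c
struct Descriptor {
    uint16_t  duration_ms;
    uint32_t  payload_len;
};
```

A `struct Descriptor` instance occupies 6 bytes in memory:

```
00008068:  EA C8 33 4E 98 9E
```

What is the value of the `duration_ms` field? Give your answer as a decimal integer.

`duration_ms` is the first field, at byte offset 0, occupying 2 bytes.
Bytes at offsets 0..1: EA C8.
Big-endian stores the most-significant byte at the lowest address.
The bytes are already most-significant first: 0xEAC8.
0xEAC8 = 60104.

60104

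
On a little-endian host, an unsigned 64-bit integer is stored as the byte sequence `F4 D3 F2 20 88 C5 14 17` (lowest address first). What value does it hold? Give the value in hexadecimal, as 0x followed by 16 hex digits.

0x1714C58820F2D3F4

Little-endian stores the least-significant byte at the lowest address.
Reassemble most-significant byte first: 17 14 C5 88 20 F2 D3 F4 → 0x1714C58820F2D3F4.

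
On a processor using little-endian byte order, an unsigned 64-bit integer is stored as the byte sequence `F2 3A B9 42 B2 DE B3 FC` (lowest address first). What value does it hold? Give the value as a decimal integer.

Little-endian: lowest address holds the least-significant byte.
Reassemble most-significant byte first: FC B3 DE B2 42 B9 3A F2 → 0xFCB3DEB242B93AF2.
0xFCB3DEB242B93AF2 = 18209142575594027762.

18209142575594027762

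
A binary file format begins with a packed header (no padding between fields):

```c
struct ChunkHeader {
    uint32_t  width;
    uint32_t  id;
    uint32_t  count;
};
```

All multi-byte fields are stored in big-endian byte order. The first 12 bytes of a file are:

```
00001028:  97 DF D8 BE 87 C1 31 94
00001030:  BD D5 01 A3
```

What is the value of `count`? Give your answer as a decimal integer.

`count` follows `width` (4 B), `id` (4 B), so it starts at offset 4 + 4 = 8 and occupies 4 bytes.
Bytes at offsets 8..11: BD D5 01 A3.
Big-endian stores the most-significant byte at the lowest address.
The bytes are already most-significant first: 0xBDD501A3.
0xBDD501A3 = 3184853411.

3184853411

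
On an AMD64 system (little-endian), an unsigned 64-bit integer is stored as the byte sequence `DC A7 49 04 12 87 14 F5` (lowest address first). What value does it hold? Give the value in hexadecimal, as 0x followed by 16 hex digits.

Little-endian stores the least-significant byte at the lowest address.
Reassemble most-significant byte first: F5 14 87 12 04 49 A7 DC → 0xF51487120449A7DC.

0xF51487120449A7DC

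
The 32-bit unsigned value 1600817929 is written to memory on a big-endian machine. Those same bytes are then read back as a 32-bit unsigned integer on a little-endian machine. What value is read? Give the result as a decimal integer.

1600817929 in 32-bit hexadecimal is 0x5F6A8B09.
Stored big-endian, the bytes at ascending addresses are 5F 6A 8B 09.
Read back as little-endian, the first byte is least significant, giving 0x098B6A5F.
0x098B6A5F = 160131679.

160131679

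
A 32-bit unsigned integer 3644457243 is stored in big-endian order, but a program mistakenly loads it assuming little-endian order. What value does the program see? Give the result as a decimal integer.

453065433

3644457243 in 32-bit hexadecimal is 0xD93A011B.
Stored big-endian, the bytes at ascending addresses are D9 3A 01 1B.
Read back as little-endian, the first byte is least significant, giving 0x1B013AD9.
0x1B013AD9 = 453065433.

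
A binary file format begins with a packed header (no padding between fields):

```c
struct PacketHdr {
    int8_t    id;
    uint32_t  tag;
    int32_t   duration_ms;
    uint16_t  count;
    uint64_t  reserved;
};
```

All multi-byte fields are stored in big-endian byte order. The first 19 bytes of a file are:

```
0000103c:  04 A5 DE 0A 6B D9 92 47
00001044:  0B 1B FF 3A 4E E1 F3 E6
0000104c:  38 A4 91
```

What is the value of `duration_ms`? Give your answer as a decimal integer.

`duration_ms` follows `id` (1 B), `tag` (4 B), so it starts at offset 1 + 4 = 5 and occupies 4 bytes.
Bytes at offsets 5..8: D9 92 47 0B.
Big-endian stores the most-significant byte at the lowest address.
The bytes are already most-significant first: 0xD992470B.
Top bit is set, so as a signed 32-bit value this is 0xD992470B − 2^32 = -644724981.

-644724981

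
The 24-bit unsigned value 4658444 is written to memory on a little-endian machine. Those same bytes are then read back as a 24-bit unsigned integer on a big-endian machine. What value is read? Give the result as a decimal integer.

791879

4658444 in 24-bit hexadecimal is 0x47150C.
Stored little-endian, the bytes at ascending addresses are 0C 15 47.
Read back as big-endian, the last byte is least significant, giving 0x0C1547.
0x0C1547 = 791879.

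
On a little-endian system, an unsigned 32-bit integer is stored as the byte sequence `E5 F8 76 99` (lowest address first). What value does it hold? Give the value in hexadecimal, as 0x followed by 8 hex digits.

Little-endian: lowest address holds the least-significant byte.
Reassemble most-significant byte first: 99 76 F8 E5 → 0x9976F8E5.

0x9976F8E5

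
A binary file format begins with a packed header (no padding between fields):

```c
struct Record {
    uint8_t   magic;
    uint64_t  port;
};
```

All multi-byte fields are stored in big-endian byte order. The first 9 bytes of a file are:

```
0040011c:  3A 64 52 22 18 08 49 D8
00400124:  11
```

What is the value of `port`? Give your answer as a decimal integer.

`port` follows `magic` (1 byte), so it starts at byte offset 1 and occupies 8 bytes.
Bytes at offsets 1..8: 64 52 22 18 08 49 D8 11.
Big-endian: lowest address holds the most-significant byte.
The bytes are already most-significant first: 0x645222180849D811.
0x645222180849D811 = 7228877838496684049.

7228877838496684049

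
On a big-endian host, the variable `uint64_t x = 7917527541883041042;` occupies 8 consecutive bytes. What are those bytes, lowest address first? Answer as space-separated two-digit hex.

6D E0 B5 59 B9 4F 75 12

7917527541883041042 in hexadecimal, padded to 64 bits, is 0x6DE0B559B94F7512.
Split into bytes (most-significant first): 6D E0 B5 59 B9 4F 75 12.
Big-endian: lowest address holds the most-significant byte.
So the memory order matches the most-significant-first order: 6D E0 B5 59 B9 4F 75 12.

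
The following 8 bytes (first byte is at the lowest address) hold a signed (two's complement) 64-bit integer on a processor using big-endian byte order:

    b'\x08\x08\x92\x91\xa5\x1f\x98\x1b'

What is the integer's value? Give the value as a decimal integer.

Big-endian stores the most-significant byte at the lowest address.
The bytes are already most-significant first: 0x08089291A51F981B.
0x08089291A51F981B = 578873706355333147.

578873706355333147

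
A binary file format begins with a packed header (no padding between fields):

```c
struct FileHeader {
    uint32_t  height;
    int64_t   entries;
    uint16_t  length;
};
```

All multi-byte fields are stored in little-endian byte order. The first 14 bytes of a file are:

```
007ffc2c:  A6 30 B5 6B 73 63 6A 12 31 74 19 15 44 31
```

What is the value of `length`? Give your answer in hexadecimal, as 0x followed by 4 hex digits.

`length` follows `height` (4 B), `entries` (8 B), so it starts at offset 4 + 8 = 12 and occupies 2 bytes.
Bytes at offsets 12..13: 44 31.
Little-endian stores the least-significant byte at the lowest address.
Reassemble most-significant byte first: 31 44 → 0x3144.

0x3144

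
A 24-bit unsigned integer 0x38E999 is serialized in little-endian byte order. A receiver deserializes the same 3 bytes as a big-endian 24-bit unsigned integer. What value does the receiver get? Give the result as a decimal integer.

Stored little-endian, the bytes at ascending addresses are 99 E9 38.
Read back as big-endian, the last byte is least significant, giving 0x99E938.
0x99E938 = 10086712.

10086712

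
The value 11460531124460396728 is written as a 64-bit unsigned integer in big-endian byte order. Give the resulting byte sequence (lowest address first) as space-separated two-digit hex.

11460531124460396728 in hexadecimal, padded to 64 bits, is 0x9F0BFC5652C520B8.
Split into bytes (most-significant first): 9F 0B FC 56 52 C5 20 B8.
Big-endian: lowest address holds the most-significant byte.
So the memory order matches the most-significant-first order: 9F 0B FC 56 52 C5 20 B8.

9F 0B FC 56 52 C5 20 B8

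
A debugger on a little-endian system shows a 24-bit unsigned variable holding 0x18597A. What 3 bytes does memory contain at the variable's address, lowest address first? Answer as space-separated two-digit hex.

Split into bytes (most-significant first): 18 59 7A.
Little-endian: lowest address holds the least-significant byte.
So at ascending addresses the bytes are 7A 59 18.

7A 59 18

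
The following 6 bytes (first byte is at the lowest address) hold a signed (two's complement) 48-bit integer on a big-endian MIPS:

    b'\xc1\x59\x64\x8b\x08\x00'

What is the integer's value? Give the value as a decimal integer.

Big-endian: lowest address holds the most-significant byte.
The bytes are already most-significant first: 0xC159648B0800.
Top bit is set, so as a signed 48-bit value this is 0xC159648B0800 − 2^48 = -68885293627392.

-68885293627392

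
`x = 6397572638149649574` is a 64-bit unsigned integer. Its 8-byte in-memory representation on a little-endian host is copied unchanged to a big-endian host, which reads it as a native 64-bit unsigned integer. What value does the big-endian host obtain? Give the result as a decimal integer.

11971881903847295064

6397572638149649574 in 64-bit hexadecimal is 0x58C8BE6B29AB24A6.
Stored little-endian, the bytes at ascending addresses are A6 24 AB 29 6B BE C8 58.
Read back as big-endian, the last byte is least significant, giving 0xA624AB296BBEC858.
0xA624AB296BBEC858 = 11971881903847295064.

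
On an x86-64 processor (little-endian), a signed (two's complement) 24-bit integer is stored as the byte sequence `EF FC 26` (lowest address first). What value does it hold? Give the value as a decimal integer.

2555119

Little-endian: lowest address holds the least-significant byte.
Reassemble most-significant byte first: 26 FC EF → 0x26FCEF.
0x26FCEF = 2555119.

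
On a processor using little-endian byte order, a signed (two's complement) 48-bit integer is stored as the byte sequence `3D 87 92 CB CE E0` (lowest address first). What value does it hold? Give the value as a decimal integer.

-34296193448131

In little-endian order the low byte comes first in memory.
Reassemble most-significant byte first: E0 CE CB 92 87 3D → 0xE0CECB92873D.
Top bit is set, so as a signed 48-bit value this is 0xE0CECB92873D − 2^48 = -34296193448131.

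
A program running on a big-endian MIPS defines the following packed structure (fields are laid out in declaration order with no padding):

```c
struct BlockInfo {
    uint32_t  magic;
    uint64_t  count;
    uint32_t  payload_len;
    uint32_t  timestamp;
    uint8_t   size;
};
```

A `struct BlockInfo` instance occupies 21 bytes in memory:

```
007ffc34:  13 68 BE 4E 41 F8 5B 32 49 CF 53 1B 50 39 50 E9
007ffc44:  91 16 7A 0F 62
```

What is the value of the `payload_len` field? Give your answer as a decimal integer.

`payload_len` follows `magic` (4 B), `count` (8 B), so it starts at offset 4 + 8 = 12 and occupies 4 bytes.
Bytes at offsets 12..15: 50 39 50 E9.
In big-endian order the high byte comes first in memory.
The bytes are already most-significant first: 0x503950E9.
0x503950E9 = 1345933545.

1345933545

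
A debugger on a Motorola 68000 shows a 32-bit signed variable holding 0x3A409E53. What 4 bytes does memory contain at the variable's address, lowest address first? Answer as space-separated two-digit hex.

Split into bytes (most-significant first): 3A 40 9E 53.
Big-endian: lowest address holds the most-significant byte.
So the memory order matches the most-significant-first order: 3A 40 9E 53.

3A 40 9E 53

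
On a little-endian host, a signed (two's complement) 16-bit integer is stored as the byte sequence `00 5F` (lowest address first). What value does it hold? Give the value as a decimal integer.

In little-endian order the low byte comes first in memory.
Reassemble most-significant byte first: 5F 00 → 0x5F00.
0x5F00 = 24320.

24320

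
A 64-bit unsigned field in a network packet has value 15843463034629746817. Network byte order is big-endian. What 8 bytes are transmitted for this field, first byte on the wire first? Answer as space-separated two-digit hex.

DB DF 49 B0 0F 23 70 81

15843463034629746817 in hexadecimal, padded to 64 bits, is 0xDBDF49B00F237081.
Split into bytes (most-significant first): DB DF 49 B0 0F 23 70 81.
Big-endian: lowest address holds the most-significant byte.
So the memory order matches the most-significant-first order: DB DF 49 B0 0F 23 70 81.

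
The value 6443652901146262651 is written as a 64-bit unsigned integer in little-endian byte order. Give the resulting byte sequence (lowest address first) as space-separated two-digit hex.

6443652901146262651 in hexadecimal, padded to 64 bits, is 0x596C742C74BCFC7B.
Split into bytes (most-significant first): 59 6C 74 2C 74 BC FC 7B.
Little-endian: lowest address holds the least-significant byte.
So at ascending addresses the bytes are 7B FC BC 74 2C 74 6C 59.

7B FC BC 74 2C 74 6C 59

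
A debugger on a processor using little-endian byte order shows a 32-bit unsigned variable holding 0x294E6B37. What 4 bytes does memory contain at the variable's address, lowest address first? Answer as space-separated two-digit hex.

37 6B 4E 29

Split into bytes (most-significant first): 29 4E 6B 37.
Little-endian stores the least-significant byte at the lowest address.
So at ascending addresses the bytes are 37 6B 4E 29.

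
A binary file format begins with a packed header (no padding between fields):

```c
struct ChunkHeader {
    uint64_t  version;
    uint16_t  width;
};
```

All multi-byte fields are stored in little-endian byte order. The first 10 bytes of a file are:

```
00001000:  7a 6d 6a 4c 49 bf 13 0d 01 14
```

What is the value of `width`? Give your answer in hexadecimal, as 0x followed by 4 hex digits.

`width` follows `version` (8 bytes), so it starts at byte offset 8 and occupies 2 bytes.
Bytes at offsets 8..9: 01 14.
In little-endian order the low byte comes first in memory.
Reassemble most-significant byte first: 14 01 → 0x1401.

0x1401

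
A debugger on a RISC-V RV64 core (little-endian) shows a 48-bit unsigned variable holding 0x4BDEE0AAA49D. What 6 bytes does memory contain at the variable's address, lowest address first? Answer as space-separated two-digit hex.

Split into bytes (most-significant first): 4B DE E0 AA A4 9D.
Little-endian stores the least-significant byte at the lowest address.
So at ascending addresses the bytes are 9D A4 AA E0 DE 4B.

9D A4 AA E0 DE 4B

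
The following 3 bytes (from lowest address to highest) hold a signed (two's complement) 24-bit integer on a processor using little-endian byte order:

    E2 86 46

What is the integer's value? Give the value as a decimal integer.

4622050

Little-endian: lowest address holds the least-significant byte.
Reassemble most-significant byte first: 46 86 E2 → 0x4686E2.
0x4686E2 = 4622050.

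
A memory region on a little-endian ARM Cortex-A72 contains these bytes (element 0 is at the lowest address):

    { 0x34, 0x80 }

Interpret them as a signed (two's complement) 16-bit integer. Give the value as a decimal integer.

-32716

In little-endian order the low byte comes first in memory.
Reassemble most-significant byte first: 80 34 → 0x8034.
Top bit is set, so as a signed 16-bit value this is 0x8034 − 2^16 = -32716.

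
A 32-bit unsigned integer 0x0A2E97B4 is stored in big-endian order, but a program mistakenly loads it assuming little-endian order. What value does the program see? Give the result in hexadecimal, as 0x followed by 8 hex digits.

0xB4972E0A

Stored big-endian, the bytes at ascending addresses are 0A 2E 97 B4.
Read back as little-endian, the first byte is least significant, giving 0xB4972E0A.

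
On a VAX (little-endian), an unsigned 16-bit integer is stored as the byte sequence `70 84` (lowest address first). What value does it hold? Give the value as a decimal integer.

33904

In little-endian order the low byte comes first in memory.
Reassemble most-significant byte first: 84 70 → 0x8470.
0x8470 = 33904.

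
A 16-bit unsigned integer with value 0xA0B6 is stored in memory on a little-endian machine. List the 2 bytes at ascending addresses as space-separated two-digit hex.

Split into bytes (most-significant first): A0 B6.
In little-endian order the low byte comes first in memory.
So at ascending addresses the bytes are B6 A0.

B6 A0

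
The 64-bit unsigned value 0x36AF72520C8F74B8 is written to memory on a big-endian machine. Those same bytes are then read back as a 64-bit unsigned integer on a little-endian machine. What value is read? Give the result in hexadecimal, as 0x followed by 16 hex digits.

0xB8748F0C5272AF36

Stored big-endian, the bytes at ascending addresses are 36 AF 72 52 0C 8F 74 B8.
Read back as little-endian, the first byte is least significant, giving 0xB8748F0C5272AF36.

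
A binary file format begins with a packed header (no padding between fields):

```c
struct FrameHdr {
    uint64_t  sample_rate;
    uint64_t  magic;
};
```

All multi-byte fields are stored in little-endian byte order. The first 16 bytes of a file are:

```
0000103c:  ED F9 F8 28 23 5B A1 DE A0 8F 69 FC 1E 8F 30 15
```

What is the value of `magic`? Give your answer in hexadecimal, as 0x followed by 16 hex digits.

0x15308F1EFC698FA0

`magic` follows `sample_rate` (8 bytes), so it starts at byte offset 8 and occupies 8 bytes.
Bytes at offsets 8..15: A0 8F 69 FC 1E 8F 30 15.
Little-endian stores the least-significant byte at the lowest address.
Reassemble most-significant byte first: 15 30 8F 1E FC 69 8F A0 → 0x15308F1EFC698FA0.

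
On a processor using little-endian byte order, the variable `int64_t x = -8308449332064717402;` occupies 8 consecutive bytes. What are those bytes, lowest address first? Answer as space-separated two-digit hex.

Two's complement of -8308449332064717402 in 64 bits: 8308449332064717402 = 0x734D8AA5C00C8A5A; invert → 0x8CB2755A3FF375A5; add 1 → 0x8CB2755A3FF375A6.
Split into bytes (most-significant first): 8C B2 75 5A 3F F3 75 A6.
In little-endian order the low byte comes first in memory.
So at ascending addresses the bytes are A6 75 F3 3F 5A 75 B2 8C.

A6 75 F3 3F 5A 75 B2 8C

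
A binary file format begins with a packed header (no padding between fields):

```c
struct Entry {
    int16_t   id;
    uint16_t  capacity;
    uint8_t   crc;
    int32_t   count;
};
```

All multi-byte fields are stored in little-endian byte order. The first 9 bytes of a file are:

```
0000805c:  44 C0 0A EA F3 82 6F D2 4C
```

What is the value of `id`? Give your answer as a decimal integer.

`id` is the first field, at byte offset 0, occupying 2 bytes.
Bytes at offsets 0..1: 44 C0.
Little-endian stores the least-significant byte at the lowest address.
Reassemble most-significant byte first: C0 44 → 0xC044.
Top bit is set, so as a signed 16-bit value this is 0xC044 − 2^16 = -16316.

-16316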